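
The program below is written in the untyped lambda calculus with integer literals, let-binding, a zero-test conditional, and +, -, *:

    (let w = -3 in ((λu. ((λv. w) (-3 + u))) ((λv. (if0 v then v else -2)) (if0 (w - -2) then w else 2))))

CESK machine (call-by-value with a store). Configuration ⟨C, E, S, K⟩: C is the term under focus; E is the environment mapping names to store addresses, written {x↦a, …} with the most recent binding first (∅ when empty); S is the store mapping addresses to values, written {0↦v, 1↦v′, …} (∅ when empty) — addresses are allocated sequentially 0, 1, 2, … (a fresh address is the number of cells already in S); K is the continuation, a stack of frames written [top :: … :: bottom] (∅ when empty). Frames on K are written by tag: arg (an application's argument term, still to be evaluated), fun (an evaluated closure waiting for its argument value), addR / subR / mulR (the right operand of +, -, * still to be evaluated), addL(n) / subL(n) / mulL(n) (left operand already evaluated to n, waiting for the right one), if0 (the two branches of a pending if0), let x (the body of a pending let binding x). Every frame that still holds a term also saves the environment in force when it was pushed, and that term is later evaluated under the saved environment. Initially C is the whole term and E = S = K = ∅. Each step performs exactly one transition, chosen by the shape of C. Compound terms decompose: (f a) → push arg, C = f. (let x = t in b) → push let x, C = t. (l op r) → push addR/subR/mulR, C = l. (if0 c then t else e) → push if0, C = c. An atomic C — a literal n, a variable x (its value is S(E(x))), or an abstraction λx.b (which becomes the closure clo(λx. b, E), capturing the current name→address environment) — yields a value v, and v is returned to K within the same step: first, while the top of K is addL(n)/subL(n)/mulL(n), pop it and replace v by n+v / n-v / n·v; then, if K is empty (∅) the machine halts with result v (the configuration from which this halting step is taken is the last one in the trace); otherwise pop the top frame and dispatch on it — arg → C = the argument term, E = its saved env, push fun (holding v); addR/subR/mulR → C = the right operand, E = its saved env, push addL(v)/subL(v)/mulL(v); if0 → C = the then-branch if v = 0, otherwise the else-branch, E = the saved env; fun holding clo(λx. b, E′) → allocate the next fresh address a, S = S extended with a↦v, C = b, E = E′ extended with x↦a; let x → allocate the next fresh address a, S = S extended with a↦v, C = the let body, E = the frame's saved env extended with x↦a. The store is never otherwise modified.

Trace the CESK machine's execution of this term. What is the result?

Answer: -3

Machine steps:
[0] [C=(let w = -3 in ((λu. ((λv. w) (-3 + u))) ((λv. (if0 v then v else -2)) (if0 (w - -2) then w else 2)))) | E=∅ | S=∅ | K=∅]
[1] [C=-3 | E=∅ | S=∅ | K=[let w]]
[2] [C=((λu. ((λv. w) (-3 + u))) ((λv. (if0 v then v else -2)) (if0 (w - -2) then w else 2))) | E={w↦0} | S={0↦-3} | K=∅]
[3] [C=(λu. ((λv. w) (-3 + u))) | E={w↦0} | S={0↦-3} | K=[arg]]
[4] [C=((λv. (if0 v then v else -2)) (if0 (w - -2) then w else 2)) | E={w↦0} | S={0↦-3} | K=[fun]]
[5] [C=(λv. (if0 v then v else -2)) | E={w↦0} | S={0↦-3} | K=[arg :: fun]]
[6] [C=(if0 (w - -2) then w else 2) | E={w↦0} | S={0↦-3} | K=[fun :: fun]]
[7] [C=(w - -2) | E={w↦0} | S={0↦-3} | K=[if0 :: fun :: fun]]
[8] [C=w | E={w↦0} | S={0↦-3} | K=[subR :: if0 :: fun :: fun]]
[9] [C=-2 | E={w↦0} | S={0↦-3} | K=[subL(-3) :: if0 :: fun :: fun]]
[10] [C=2 | E={w↦0} | S={0↦-3} | K=[fun :: fun]]
[11] [C=(if0 v then v else -2) | E={v↦1, w↦0} | S={0↦-3, 1↦2} | K=[fun]]
[12] [C=v | E={v↦1, w↦0} | S={0↦-3, 1↦2} | K=[if0 :: fun]]
[13] [C=-2 | E={v↦1, w↦0} | S={0↦-3, 1↦2} | K=[fun]]
[14] [C=((λv. w) (-3 + u)) | E={u↦2, w↦0} | S={0↦-3, 1↦2, 2↦-2} | K=∅]
[15] [C=(λv. w) | E={u↦2, w↦0} | S={0↦-3, 1↦2, 2↦-2} | K=[arg]]
[16] [C=(-3 + u) | E={u↦2, w↦0} | S={0↦-3, 1↦2, 2↦-2} | K=[fun]]
[17] [C=-3 | E={u↦2, w↦0} | S={0↦-3, 1↦2, 2↦-2} | K=[addR :: fun]]
[18] [C=u | E={u↦2, w↦0} | S={0↦-3, 1↦2, 2↦-2} | K=[addL(-3) :: fun]]
[19] [C=w | E={v↦3, u↦2, w↦0} | S={0↦-3, 1↦2, 2↦-2, 3↦-5} | K=∅]
→ final value -3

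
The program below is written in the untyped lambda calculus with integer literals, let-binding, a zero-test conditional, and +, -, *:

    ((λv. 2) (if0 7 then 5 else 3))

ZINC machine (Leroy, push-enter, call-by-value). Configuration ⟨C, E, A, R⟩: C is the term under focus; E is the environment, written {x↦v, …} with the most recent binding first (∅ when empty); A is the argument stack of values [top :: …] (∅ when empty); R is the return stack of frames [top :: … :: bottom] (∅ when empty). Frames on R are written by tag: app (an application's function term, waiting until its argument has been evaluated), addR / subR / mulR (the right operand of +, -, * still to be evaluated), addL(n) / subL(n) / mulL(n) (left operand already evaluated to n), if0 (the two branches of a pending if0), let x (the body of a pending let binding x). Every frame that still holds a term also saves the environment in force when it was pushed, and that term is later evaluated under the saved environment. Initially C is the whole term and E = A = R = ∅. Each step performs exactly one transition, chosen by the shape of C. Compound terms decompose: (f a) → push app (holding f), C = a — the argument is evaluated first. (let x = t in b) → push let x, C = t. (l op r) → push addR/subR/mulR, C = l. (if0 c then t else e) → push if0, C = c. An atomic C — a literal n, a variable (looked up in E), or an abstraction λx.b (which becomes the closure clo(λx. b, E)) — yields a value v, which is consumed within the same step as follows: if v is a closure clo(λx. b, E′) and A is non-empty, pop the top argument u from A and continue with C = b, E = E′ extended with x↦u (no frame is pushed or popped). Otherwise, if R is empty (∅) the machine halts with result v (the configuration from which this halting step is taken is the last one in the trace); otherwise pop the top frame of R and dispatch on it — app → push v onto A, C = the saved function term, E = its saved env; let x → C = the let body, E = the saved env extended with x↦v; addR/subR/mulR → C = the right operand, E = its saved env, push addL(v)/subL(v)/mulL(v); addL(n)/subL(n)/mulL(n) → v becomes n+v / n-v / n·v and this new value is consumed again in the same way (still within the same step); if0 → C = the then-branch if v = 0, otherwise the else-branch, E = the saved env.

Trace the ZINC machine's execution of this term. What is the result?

Answer: 2

Machine steps:
[0] ⟨C=((λv. 2) (if0 7 then 5 else 3)); E=∅; A=∅; R=∅⟩
[1] ⟨C=(if0 7 then 5 else 3); E=∅; A=∅; R=[app]⟩
[2] ⟨C=7; E=∅; A=∅; R=[if0 :: app]⟩
[3] ⟨C=3; E=∅; A=∅; R=[app]⟩
[4] ⟨C=(λv. 2); E=∅; A=[3]; R=∅⟩
[5] ⟨C=2; E={v↦3}; A=∅; R=∅⟩
→ final value 2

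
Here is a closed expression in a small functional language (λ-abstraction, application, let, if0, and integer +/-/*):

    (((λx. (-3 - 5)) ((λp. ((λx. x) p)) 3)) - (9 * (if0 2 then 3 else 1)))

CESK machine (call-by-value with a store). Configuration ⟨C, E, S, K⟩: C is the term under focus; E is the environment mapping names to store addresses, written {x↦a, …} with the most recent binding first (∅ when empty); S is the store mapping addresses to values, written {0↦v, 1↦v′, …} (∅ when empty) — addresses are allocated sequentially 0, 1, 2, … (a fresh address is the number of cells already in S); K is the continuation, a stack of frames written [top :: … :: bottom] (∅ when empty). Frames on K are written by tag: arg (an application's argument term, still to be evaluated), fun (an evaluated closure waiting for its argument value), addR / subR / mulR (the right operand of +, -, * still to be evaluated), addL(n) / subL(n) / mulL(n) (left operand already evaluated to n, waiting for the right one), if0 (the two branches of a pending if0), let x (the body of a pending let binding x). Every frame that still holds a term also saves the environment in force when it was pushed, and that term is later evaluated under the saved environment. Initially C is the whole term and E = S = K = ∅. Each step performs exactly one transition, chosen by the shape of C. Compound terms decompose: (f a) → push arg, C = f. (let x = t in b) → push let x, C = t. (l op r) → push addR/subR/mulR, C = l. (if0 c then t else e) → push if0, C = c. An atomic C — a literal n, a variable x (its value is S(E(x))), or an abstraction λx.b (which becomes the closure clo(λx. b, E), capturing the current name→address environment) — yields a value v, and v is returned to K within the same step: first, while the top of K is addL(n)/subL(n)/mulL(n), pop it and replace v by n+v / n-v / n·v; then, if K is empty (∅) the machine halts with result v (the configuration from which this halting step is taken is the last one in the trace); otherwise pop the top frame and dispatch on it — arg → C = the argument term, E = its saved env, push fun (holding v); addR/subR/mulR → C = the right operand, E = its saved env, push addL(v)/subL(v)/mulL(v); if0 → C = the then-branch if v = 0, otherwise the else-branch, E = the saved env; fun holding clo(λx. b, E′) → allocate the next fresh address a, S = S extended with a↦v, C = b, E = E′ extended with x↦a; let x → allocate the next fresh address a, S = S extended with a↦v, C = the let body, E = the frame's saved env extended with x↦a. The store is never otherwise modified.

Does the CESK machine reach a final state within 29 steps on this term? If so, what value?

0. <C=(((λx. (-3 - 5)) ((λp. ((λx. x) p)) 3)) - (9 * (if0 2 then 3 else 1))), E=∅, S=∅, K=∅>
1. <C=((λx. (-3 - 5)) ((λp. ((λx. x) p)) 3)), E=∅, S=∅, K=[subR]>
2. <C=(λx. (-3 - 5)), E=∅, S=∅, K=[arg :: subR]>
3. <C=((λp. ((λx. x) p)) 3), E=∅, S=∅, K=[fun :: subR]>
4. <C=(λp. ((λx. x) p)), E=∅, S=∅, K=[arg :: fun :: subR]>
5. <C=3, E=∅, S=∅, K=[fun :: fun :: subR]>
6. <C=((λx. x) p), E={p↦0}, S={0↦3}, K=[fun :: subR]>
7. <C=(λx. x), E={p↦0}, S={0↦3}, K=[arg :: fun :: subR]>
8. <C=p, E={p↦0}, S={0↦3}, K=[fun :: fun :: subR]>
9. <C=x, E={x↦1, p↦0}, S={0↦3, 1↦3}, K=[fun :: subR]>
10. <C=(-3 - 5), E={x↦2}, S={0↦3, 1↦3, 2↦3}, K=[subR]>
11. <C=-3, E={x↦2}, S={0↦3, 1↦3, 2↦3}, K=[subR :: subR]>
12. <C=5, E={x↦2}, S={0↦3, 1↦3, 2↦3}, K=[subL(-3) :: subR]>
13. <C=(9 * (if0 2 then 3 else 1)), E=∅, S={0↦3, 1↦3, 2↦3}, K=[subL(-8)]>
14. <C=9, E=∅, S={0↦3, 1↦3, 2↦3}, K=[mulR :: subL(-8)]>
15. <C=(if0 2 then 3 else 1), E=∅, S={0↦3, 1↦3, 2↦3}, K=[mulL(9) :: subL(-8)]>
16. <C=2, E=∅, S={0↦3, 1↦3, 2↦3}, K=[if0 :: mulL(9) :: subL(-8)]>
17. <C=1, E=∅, S={0↦3, 1↦3, 2↦3}, K=[mulL(9) :: subL(-8)]>
→ final value -17

Answer: -17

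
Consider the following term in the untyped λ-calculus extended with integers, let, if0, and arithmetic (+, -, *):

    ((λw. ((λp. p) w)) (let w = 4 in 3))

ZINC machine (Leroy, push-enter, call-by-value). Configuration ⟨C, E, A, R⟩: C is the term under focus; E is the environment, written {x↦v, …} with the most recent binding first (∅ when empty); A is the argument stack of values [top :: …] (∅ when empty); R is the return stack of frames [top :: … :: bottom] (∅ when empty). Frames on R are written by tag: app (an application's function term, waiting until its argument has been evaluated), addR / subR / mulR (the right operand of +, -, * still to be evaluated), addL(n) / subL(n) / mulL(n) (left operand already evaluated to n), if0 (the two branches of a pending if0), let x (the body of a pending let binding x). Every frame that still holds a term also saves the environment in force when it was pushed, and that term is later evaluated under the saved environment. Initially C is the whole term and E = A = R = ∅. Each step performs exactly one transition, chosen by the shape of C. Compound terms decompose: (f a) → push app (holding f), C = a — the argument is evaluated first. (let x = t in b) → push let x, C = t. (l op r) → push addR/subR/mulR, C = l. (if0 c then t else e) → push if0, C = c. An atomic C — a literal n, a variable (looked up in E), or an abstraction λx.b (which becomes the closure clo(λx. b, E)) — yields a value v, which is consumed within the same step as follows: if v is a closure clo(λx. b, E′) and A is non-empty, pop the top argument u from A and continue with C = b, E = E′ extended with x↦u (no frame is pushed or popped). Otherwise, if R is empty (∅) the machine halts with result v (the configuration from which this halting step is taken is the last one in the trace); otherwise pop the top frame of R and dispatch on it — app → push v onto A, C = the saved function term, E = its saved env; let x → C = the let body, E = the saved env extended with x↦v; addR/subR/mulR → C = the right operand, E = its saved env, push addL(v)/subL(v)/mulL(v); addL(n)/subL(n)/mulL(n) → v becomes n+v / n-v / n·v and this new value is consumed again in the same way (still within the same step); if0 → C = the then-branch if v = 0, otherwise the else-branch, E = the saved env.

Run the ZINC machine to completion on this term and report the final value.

0. ⟨C=((λw. ((λp. p) w)) (let w = 4 in 3)); E=∅; A=∅; R=∅⟩
1. ⟨C=(let w = 4 in 3); E=∅; A=∅; R=[app]⟩
2. ⟨C=4; E=∅; A=∅; R=[let w :: app]⟩
3. ⟨C=3; E={w↦4}; A=∅; R=[app]⟩
4. ⟨C=(λw. ((λp. p) w)); E=∅; A=[3]; R=∅⟩
5. ⟨C=((λp. p) w); E={w↦3}; A=∅; R=∅⟩
6. ⟨C=w; E={w↦3}; A=∅; R=[app]⟩
7. ⟨C=(λp. p); E={w↦3}; A=[3]; R=∅⟩
8. ⟨C=p; E={p↦3, w↦3}; A=∅; R=∅⟩
→ final value 3

Answer: 3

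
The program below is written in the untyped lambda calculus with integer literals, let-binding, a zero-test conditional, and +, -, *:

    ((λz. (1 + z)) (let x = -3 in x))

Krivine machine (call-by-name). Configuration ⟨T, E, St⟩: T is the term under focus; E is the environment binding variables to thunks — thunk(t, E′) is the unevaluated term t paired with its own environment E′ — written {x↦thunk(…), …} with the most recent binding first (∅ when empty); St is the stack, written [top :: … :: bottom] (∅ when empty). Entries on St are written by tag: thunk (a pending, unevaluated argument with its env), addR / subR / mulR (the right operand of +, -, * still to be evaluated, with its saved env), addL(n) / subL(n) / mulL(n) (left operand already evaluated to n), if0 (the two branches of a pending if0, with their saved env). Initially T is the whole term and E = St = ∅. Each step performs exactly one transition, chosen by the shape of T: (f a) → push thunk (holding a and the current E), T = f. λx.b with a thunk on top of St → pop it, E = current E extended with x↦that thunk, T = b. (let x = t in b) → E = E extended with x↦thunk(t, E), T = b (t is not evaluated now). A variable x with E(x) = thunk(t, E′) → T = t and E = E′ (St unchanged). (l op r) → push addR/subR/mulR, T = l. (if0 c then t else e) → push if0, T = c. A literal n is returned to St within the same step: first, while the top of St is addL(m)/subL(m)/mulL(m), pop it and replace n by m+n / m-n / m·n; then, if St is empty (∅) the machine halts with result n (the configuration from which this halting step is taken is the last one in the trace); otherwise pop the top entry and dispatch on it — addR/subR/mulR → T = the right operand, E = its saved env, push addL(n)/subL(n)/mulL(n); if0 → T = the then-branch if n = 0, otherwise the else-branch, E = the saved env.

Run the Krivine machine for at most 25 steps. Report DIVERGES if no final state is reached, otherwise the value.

Answer: -2

Execution trace:
[0] <T=((λz. (1 + z)) (let x = -3 in x)), E=∅, St=∅>
[1] <T=(λz. (1 + z)), E=∅, St=[thunk]>
[2] <T=(1 + z), E={z↦thunk((let x = -3 in x), ∅)}, St=∅>
[3] <T=1, E={z↦thunk((let x = -3 in x), ∅)}, St=[addR]>
[4] <T=z, E={z↦thunk((let x = -3 in x), ∅)}, St=[addL(1)]>
[5] <T=(let x = -3 in x), E=∅, St=[addL(1)]>
[6] <T=x, E={x↦thunk(-3, ∅)}, St=[addL(1)]>
[7] <T=-3, E=∅, St=[addL(1)]>
→ final value -2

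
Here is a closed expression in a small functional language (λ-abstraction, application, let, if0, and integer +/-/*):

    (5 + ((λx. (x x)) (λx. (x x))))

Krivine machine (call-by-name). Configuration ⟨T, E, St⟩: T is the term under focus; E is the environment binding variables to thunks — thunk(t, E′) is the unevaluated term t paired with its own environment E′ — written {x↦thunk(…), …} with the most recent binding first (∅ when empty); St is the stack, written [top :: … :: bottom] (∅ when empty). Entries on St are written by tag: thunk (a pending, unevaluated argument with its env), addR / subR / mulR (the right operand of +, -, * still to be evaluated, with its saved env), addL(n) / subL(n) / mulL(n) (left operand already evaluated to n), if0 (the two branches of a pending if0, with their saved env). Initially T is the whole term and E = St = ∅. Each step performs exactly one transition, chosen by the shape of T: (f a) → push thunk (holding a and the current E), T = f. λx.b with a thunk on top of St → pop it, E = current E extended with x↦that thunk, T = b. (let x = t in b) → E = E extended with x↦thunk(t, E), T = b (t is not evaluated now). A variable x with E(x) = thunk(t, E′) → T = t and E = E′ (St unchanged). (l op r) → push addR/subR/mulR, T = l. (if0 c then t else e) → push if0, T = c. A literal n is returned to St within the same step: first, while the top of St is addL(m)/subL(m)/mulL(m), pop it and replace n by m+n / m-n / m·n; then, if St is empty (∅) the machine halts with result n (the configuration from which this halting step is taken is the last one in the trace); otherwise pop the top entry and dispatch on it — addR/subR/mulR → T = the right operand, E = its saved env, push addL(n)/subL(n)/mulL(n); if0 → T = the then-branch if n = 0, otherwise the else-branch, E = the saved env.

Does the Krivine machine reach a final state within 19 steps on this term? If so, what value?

Answer: DIVERGES (no final state within 19 steps)

Derivation:
t=0: <T=(5 + ((λx. (x x)) (λx. (x x)))), E=∅, St=∅>
t=1: <T=5, E=∅, St=[addR]>
t=2: <T=((λx. (x x)) (λx. (x x))), E=∅, St=[addL(5)]>
t=3: <T=(λx. (x x)), E=∅, St=[thunk :: addL(5)]>
t=4: <T=(x x), E={x↦thunk((λx. (x x)), ∅)}, St=[addL(5)]>
t=5: <T=x, E={x↦thunk((λx. (x x)), ∅)}, St=[thunk :: addL(5)]>
t=6: <T=(λx. (x x)), E=∅, St=[thunk :: addL(5)]>
t=7: <T=(x x), E={x↦thunk(x, {x↦thunk((λx. (x x)), ∅)})}, St=[addL(5)]>
t=8: <T=x, E={x↦thunk(x, {x↦thunk((λx. (x x)), ∅)})}, St=[thunk :: addL(5)]>
t=9: <T=x, E={x↦thunk((λx. (x x)), ∅)}, St=[thunk :: addL(5)]>
t=10: <T=(λx. (x x)), E=∅, St=[thunk :: addL(5)]>
t=11: <T=(x x), E={x↦thunk(x, {x↦thunk(x, {x↦thunk((λx. (x x)), ∅)})})}, St=[addL(5)]>
t=12: <T=x, E={x↦thunk(x, {x↦thunk(x, {x↦thunk((λx. (x x)), ∅)})})}, St=[thunk :: addL(5)]>
t=13: <T=x, E={x↦thunk(x, {x↦thunk((λx. (x x)), ∅)})}, St=[thunk :: addL(5)]>
t=14: <T=x, E={x↦thunk((λx. (x x)), ∅)}, St=[thunk :: addL(5)]>
t=15: <T=(λx. (x x)), E=∅, St=[thunk :: addL(5)]>
t=16: <T=(x x), E={x↦thunk(x, {x↦thunk(x, {x↦thunk(x, {x↦thunk((λx. (x x)), ∅)})})})}, St=[addL(5)]>
t=17: <T=x, E={x↦thunk(x, {x↦thunk(x, {x↦thunk(x, {x↦thunk((λx. (x x)), ∅)})})})}, St=[thunk :: addL(5)]>
t=18: <T=x, E={x↦thunk(x, {x↦thunk(x, {x↦thunk((λx. (x x)), ∅)})})}, St=[thunk :: addL(5)]>
t=19: <T=x, E={x↦thunk(x, {x↦thunk((λx. (x x)), ∅)})}, St=[thunk :: addL(5)]>
→ 19 transitions taken and the configuration is still not final: no result within 19 steps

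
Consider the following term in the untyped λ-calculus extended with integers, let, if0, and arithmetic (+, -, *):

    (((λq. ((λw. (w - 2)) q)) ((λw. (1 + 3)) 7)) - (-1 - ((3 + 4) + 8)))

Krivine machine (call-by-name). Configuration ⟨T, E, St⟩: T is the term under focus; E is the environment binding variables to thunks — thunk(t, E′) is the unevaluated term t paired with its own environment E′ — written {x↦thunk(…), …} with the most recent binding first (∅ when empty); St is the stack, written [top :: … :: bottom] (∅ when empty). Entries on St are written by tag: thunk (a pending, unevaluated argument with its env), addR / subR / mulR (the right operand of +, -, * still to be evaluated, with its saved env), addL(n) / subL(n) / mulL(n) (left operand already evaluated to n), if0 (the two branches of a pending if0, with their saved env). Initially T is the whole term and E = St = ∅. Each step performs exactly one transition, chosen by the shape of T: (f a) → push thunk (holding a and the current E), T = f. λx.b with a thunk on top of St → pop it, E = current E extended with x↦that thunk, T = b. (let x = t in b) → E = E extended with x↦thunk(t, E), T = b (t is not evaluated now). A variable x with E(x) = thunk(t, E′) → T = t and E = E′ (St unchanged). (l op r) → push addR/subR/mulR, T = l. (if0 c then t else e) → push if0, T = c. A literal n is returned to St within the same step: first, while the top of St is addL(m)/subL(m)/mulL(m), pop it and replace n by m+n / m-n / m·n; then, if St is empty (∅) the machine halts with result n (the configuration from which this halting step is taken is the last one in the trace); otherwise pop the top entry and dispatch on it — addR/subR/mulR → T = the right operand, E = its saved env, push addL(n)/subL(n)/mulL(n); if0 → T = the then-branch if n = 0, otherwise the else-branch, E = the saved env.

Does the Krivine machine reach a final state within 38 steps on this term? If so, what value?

t=0: [T=(((λq. ((λw. (w - 2)) q)) ((λw. (1 + 3)) 7)) - (-1 - ((3 + 4) + 8))) | E=∅ | St=∅]
t=1: [T=((λq. ((λw. (w - 2)) q)) ((λw. (1 + 3)) 7)) | E=∅ | St=[subR]]
t=2: [T=(λq. ((λw. (w - 2)) q)) | E=∅ | St=[thunk :: subR]]
t=3: [T=((λw. (w - 2)) q) | E={q↦thunk(((λw. (1 + 3)) 7), ∅)} | St=[subR]]
t=4: [T=(λw. (w - 2)) | E={q↦thunk(((λw. (1 + 3)) 7), ∅)} | St=[thunk :: subR]]
t=5: [T=(w - 2) | E={w↦thunk(q, {q↦thunk(((λw. (1 + 3)) 7), ∅)}), q↦thunk(((λw. (1 + 3)) 7), ∅)} | St=[subR]]
t=6: [T=w | E={w↦thunk(q, {q↦thunk(((λw. (1 + 3)) 7), ∅)}), q↦thunk(((λw. (1 + 3)) 7), ∅)} | St=[subR :: subR]]
t=7: [T=q | E={q↦thunk(((λw. (1 + 3)) 7), ∅)} | St=[subR :: subR]]
t=8: [T=((λw. (1 + 3)) 7) | E=∅ | St=[subR :: subR]]
t=9: [T=(λw. (1 + 3)) | E=∅ | St=[thunk :: subR :: subR]]
t=10: [T=(1 + 3) | E={w↦thunk(7, ∅)} | St=[subR :: subR]]
t=11: [T=1 | E={w↦thunk(7, ∅)} | St=[addR :: subR :: subR]]
t=12: [T=3 | E={w↦thunk(7, ∅)} | St=[addL(1) :: subR :: subR]]
t=13: [T=2 | E={w↦thunk(q, {q↦thunk(((λw. (1 + 3)) 7), ∅)}), q↦thunk(((λw. (1 + 3)) 7), ∅)} | St=[subL(4) :: subR]]
t=14: [T=(-1 - ((3 + 4) + 8)) | E=∅ | St=[subL(2)]]
t=15: [T=-1 | E=∅ | St=[subR :: subL(2)]]
t=16: [T=((3 + 4) + 8) | E=∅ | St=[subL(-1) :: subL(2)]]
t=17: [T=(3 + 4) | E=∅ | St=[addR :: subL(-1) :: subL(2)]]
t=18: [T=3 | E=∅ | St=[addR :: addR :: subL(-1) :: subL(2)]]
t=19: [T=4 | E=∅ | St=[addL(3) :: addR :: subL(-1) :: subL(2)]]
t=20: [T=8 | E=∅ | St=[addL(7) :: subL(-1) :: subL(2)]]
→ final value 18

Answer: 18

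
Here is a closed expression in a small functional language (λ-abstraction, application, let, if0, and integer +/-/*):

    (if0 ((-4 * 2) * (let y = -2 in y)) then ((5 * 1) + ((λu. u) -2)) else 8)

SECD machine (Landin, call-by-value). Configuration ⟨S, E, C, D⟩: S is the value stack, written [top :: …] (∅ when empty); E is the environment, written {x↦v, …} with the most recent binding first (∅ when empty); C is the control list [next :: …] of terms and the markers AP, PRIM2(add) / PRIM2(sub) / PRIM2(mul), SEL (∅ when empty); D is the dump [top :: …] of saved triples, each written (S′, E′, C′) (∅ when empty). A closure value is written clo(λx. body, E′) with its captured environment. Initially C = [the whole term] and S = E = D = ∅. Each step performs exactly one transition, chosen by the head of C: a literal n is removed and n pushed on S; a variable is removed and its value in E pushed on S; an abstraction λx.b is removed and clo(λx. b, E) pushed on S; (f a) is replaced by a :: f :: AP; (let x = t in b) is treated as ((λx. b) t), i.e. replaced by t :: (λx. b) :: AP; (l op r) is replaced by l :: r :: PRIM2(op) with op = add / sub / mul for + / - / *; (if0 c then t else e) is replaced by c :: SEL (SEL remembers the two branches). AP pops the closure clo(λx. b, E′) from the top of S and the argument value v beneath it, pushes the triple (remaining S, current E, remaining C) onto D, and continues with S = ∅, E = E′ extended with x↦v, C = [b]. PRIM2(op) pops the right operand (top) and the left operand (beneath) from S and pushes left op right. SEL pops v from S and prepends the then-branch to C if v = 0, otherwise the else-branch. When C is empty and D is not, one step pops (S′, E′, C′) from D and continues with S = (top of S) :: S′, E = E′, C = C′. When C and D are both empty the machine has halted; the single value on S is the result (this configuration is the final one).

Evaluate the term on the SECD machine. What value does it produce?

Answer: 8

Derivation:
t=0: [S=∅ | E=∅ | C=[(if0 ((-4 * 2) * (let y = -2 in y)) then ((5 * 1) + ((λu. u) -2)) else 8)] | D=∅]
t=1: [S=∅ | E=∅ | C=[((-4 * 2) * (let y = -2 in y)) :: SEL] | D=∅]
t=2: [S=∅ | E=∅ | C=[(-4 * 2) :: (let y = -2 in y) :: PRIM2(mul) :: SEL] | D=∅]
t=3: [S=∅ | E=∅ | C=[-4 :: 2 :: PRIM2(mul) :: (let y = -2 in y) :: PRIM2(mul) :: SEL] | D=∅]
t=4: [S=[-4] | E=∅ | C=[2 :: PRIM2(mul) :: (let y = -2 in y) :: PRIM2(mul) :: SEL] | D=∅]
t=5: [S=[2 :: -4] | E=∅ | C=[PRIM2(mul) :: (let y = -2 in y) :: PRIM2(mul) :: SEL] | D=∅]
t=6: [S=[-8] | E=∅ | C=[(let y = -2 in y) :: PRIM2(mul) :: SEL] | D=∅]
t=7: [S=[-8] | E=∅ | C=[-2 :: (λy. y) :: AP :: PRIM2(mul) :: SEL] | D=∅]
t=8: [S=[-2 :: -8] | E=∅ | C=[(λy. y) :: AP :: PRIM2(mul) :: SEL] | D=∅]
t=9: [S=[clo(λy. y, ∅) :: -2 :: -8] | E=∅ | C=[AP :: PRIM2(mul) :: SEL] | D=∅]
t=10: [S=∅ | E={y↦-2} | C=[y] | D=[([-8], ∅, [PRIM2(mul) :: SEL])]]
t=11: [S=[-2] | E={y↦-2} | C=∅ | D=[([-8], ∅, [PRIM2(mul) :: SEL])]]
t=12: [S=[-2 :: -8] | E=∅ | C=[PRIM2(mul) :: SEL] | D=∅]
t=13: [S=[16] | E=∅ | C=[SEL] | D=∅]
t=14: [S=∅ | E=∅ | C=[8] | D=∅]
t=15: [S=[8] | E=∅ | C=∅ | D=∅]
→ final value 8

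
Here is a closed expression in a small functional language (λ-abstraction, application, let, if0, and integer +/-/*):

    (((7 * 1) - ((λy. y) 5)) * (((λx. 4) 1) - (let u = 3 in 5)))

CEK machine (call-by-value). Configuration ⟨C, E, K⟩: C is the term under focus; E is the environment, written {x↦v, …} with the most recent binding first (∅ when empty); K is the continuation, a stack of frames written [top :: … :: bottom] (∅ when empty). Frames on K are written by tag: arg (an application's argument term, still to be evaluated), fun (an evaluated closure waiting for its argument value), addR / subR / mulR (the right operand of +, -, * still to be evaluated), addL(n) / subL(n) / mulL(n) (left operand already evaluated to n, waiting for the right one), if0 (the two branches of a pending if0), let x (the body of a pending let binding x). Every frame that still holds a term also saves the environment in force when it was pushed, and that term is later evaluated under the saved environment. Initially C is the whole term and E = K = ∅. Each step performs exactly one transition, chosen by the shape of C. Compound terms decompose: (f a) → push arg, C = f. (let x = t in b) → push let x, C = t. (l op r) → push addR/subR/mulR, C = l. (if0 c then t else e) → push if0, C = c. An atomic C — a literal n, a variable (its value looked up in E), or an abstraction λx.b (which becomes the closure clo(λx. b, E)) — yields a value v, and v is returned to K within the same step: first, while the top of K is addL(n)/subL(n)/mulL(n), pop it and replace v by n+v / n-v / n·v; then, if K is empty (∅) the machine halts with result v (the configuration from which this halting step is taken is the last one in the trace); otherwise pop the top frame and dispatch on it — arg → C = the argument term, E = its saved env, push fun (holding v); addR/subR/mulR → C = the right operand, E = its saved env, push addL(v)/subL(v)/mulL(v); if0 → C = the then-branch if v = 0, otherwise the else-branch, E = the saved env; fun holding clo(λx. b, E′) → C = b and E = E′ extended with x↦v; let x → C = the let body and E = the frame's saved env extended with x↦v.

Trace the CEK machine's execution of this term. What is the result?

0. [C=(((7 * 1) - ((λy. y) 5)) * (((λx. 4) 1) - (let u = 3 in 5))) | E=∅ | K=∅]
1. [C=((7 * 1) - ((λy. y) 5)) | E=∅ | K=[mulR]]
2. [C=(7 * 1) | E=∅ | K=[subR :: mulR]]
3. [C=7 | E=∅ | K=[mulR :: subR :: mulR]]
4. [C=1 | E=∅ | K=[mulL(7) :: subR :: mulR]]
5. [C=((λy. y) 5) | E=∅ | K=[subL(7) :: mulR]]
6. [C=(λy. y) | E=∅ | K=[arg :: subL(7) :: mulR]]
7. [C=5 | E=∅ | K=[fun :: subL(7) :: mulR]]
8. [C=y | E={y↦5} | K=[subL(7) :: mulR]]
9. [C=(((λx. 4) 1) - (let u = 3 in 5)) | E=∅ | K=[mulL(2)]]
10. [C=((λx. 4) 1) | E=∅ | K=[subR :: mulL(2)]]
11. [C=(λx. 4) | E=∅ | K=[arg :: subR :: mulL(2)]]
12. [C=1 | E=∅ | K=[fun :: subR :: mulL(2)]]
13. [C=4 | E={x↦1} | K=[subR :: mulL(2)]]
14. [C=(let u = 3 in 5) | E=∅ | K=[subL(4) :: mulL(2)]]
15. [C=3 | E=∅ | K=[let u :: subL(4) :: mulL(2)]]
16. [C=5 | E={u↦3} | K=[subL(4) :: mulL(2)]]
→ final value -2

Answer: -2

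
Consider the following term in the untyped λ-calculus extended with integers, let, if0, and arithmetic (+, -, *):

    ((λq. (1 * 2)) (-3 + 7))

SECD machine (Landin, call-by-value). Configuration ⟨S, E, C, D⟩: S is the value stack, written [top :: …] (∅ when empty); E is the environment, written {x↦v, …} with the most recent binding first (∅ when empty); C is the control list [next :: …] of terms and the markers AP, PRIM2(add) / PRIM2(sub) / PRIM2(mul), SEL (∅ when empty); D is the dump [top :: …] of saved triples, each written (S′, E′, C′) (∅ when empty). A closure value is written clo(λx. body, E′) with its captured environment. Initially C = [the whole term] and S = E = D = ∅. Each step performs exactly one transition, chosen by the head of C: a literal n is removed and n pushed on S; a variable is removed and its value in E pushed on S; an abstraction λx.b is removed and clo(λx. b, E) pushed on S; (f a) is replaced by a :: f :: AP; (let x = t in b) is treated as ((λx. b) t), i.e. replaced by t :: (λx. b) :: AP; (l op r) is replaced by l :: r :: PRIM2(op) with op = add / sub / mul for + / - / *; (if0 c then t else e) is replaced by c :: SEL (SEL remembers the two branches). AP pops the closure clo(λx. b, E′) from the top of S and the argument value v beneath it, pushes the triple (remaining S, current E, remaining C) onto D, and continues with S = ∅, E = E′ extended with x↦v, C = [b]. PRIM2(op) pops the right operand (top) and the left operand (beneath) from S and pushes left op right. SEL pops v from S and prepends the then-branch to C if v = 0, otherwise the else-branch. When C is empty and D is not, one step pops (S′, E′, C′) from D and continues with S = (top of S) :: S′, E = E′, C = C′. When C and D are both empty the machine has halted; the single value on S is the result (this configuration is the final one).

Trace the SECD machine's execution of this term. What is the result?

0. <S=∅, E=∅, C=[((λq. (1 * 2)) (-3 + 7))], D=∅>
1. <S=∅, E=∅, C=[(-3 + 7) :: (λq. (1 * 2)) :: AP], D=∅>
2. <S=∅, E=∅, C=[-3 :: 7 :: PRIM2(add) :: (λq. (1 * 2)) :: AP], D=∅>
3. <S=[-3], E=∅, C=[7 :: PRIM2(add) :: (λq. (1 * 2)) :: AP], D=∅>
4. <S=[7 :: -3], E=∅, C=[PRIM2(add) :: (λq. (1 * 2)) :: AP], D=∅>
5. <S=[4], E=∅, C=[(λq. (1 * 2)) :: AP], D=∅>
6. <S=[clo(λq. (1 * 2), ∅) :: 4], E=∅, C=[AP], D=∅>
7. <S=∅, E={q↦4}, C=[(1 * 2)], D=[(∅, ∅, ∅)]>
8. <S=∅, E={q↦4}, C=[1 :: 2 :: PRIM2(mul)], D=[(∅, ∅, ∅)]>
9. <S=[1], E={q↦4}, C=[2 :: PRIM2(mul)], D=[(∅, ∅, ∅)]>
10. <S=[2 :: 1], E={q↦4}, C=[PRIM2(mul)], D=[(∅, ∅, ∅)]>
11. <S=[2], E={q↦4}, C=∅, D=[(∅, ∅, ∅)]>
12. <S=[2], E=∅, C=∅, D=∅>
→ final value 2

Answer: 2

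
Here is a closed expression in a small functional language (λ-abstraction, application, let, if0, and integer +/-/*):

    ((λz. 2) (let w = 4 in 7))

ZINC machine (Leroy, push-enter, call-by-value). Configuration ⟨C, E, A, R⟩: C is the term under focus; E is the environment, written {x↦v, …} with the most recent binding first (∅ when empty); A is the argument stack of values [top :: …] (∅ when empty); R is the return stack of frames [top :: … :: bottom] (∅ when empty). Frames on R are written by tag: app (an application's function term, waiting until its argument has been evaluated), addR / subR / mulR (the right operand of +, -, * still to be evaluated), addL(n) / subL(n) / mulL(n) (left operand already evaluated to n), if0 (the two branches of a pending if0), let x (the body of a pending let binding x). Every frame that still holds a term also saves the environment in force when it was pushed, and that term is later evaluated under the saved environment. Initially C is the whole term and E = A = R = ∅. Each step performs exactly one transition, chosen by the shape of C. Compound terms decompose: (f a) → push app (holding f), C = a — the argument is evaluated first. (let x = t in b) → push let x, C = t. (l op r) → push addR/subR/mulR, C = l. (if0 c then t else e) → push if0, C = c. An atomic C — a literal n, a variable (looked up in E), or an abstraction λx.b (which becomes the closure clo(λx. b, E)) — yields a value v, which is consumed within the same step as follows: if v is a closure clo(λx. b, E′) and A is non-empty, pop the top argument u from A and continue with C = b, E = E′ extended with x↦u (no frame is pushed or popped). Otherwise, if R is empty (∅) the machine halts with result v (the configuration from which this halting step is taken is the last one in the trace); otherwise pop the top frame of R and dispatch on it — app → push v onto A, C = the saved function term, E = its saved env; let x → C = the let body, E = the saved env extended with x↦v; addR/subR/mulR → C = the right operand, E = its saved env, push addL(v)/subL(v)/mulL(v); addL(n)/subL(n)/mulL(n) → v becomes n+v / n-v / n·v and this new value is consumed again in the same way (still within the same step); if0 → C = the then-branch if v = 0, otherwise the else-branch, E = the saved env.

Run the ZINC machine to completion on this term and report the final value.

[0] [C=((λz. 2) (let w = 4 in 7)) | E=∅ | A=∅ | R=∅]
[1] [C=(let w = 4 in 7) | E=∅ | A=∅ | R=[app]]
[2] [C=4 | E=∅ | A=∅ | R=[let w :: app]]
[3] [C=7 | E={w↦4} | A=∅ | R=[app]]
[4] [C=(λz. 2) | E=∅ | A=[7] | R=∅]
[5] [C=2 | E={z↦7} | A=∅ | R=∅]
→ final value 2

Answer: 2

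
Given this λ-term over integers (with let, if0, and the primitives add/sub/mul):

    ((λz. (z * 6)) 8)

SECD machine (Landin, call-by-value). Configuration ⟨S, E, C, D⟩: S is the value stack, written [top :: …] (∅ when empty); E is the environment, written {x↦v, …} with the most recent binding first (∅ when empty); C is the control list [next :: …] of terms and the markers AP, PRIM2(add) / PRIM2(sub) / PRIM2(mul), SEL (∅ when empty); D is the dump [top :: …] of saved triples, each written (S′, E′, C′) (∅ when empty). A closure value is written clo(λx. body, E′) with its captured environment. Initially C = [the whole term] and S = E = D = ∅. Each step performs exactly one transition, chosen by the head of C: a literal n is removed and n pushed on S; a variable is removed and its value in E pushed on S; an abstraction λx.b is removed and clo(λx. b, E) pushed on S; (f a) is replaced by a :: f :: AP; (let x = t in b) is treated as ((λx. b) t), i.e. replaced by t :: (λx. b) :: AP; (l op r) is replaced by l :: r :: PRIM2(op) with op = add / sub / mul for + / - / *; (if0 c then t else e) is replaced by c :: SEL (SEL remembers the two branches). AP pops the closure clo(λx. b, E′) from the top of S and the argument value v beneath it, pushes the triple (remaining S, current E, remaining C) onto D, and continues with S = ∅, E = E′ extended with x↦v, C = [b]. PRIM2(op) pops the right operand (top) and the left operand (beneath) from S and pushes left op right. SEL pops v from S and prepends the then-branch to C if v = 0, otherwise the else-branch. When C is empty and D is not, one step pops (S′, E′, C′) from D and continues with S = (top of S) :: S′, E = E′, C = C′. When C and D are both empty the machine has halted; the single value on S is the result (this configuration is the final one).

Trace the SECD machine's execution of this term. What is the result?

step 0: <S=∅, E=∅, C=[((λz. (z * 6)) 8)], D=∅>
step 1: <S=∅, E=∅, C=[8 :: (λz. (z * 6)) :: AP], D=∅>
step 2: <S=[8], E=∅, C=[(λz. (z * 6)) :: AP], D=∅>
step 3: <S=[clo(λz. (z * 6), ∅) :: 8], E=∅, C=[AP], D=∅>
step 4: <S=∅, E={z↦8}, C=[(z * 6)], D=[(∅, ∅, ∅)]>
step 5: <S=∅, E={z↦8}, C=[z :: 6 :: PRIM2(mul)], D=[(∅, ∅, ∅)]>
step 6: <S=[8], E={z↦8}, C=[6 :: PRIM2(mul)], D=[(∅, ∅, ∅)]>
step 7: <S=[6 :: 8], E={z↦8}, C=[PRIM2(mul)], D=[(∅, ∅, ∅)]>
step 8: <S=[48], E={z↦8}, C=∅, D=[(∅, ∅, ∅)]>
step 9: <S=[48], E=∅, C=∅, D=∅>
→ final value 48

Answer: 48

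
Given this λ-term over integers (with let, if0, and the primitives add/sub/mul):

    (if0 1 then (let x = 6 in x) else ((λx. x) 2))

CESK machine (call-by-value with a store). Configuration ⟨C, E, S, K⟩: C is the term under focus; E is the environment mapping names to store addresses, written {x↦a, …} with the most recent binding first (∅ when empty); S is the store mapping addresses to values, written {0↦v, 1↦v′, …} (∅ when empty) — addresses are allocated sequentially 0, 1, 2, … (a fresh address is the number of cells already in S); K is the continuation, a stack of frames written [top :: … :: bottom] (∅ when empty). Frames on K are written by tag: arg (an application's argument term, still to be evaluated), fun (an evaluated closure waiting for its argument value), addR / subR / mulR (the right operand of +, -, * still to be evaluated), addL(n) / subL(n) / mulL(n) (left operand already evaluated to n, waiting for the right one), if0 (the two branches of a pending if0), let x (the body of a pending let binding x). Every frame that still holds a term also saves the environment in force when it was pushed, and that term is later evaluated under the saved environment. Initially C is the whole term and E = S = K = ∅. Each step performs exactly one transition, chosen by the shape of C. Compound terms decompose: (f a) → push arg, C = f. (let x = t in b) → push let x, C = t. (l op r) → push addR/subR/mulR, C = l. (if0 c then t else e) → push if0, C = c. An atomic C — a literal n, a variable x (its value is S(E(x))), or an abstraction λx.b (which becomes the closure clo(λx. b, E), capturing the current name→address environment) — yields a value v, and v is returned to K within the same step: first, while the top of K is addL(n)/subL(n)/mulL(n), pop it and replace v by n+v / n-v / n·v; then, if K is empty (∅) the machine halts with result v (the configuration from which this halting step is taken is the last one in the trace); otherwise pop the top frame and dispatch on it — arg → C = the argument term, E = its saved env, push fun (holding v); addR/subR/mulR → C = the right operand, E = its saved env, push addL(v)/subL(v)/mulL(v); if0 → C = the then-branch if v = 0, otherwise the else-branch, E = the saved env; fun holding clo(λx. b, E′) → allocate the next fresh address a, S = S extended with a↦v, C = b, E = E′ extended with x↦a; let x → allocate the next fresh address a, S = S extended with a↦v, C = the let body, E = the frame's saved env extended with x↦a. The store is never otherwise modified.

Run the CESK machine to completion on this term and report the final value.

t=0: [C=(if0 1 then (let x = 6 in x) else ((λx. x) 2)) | E=∅ | S=∅ | K=∅]
t=1: [C=1 | E=∅ | S=∅ | K=[if0]]
t=2: [C=((λx. x) 2) | E=∅ | S=∅ | K=∅]
t=3: [C=(λx. x) | E=∅ | S=∅ | K=[arg]]
t=4: [C=2 | E=∅ | S=∅ | K=[fun]]
t=5: [C=x | E={x↦0} | S={0↦2} | K=∅]
→ final value 2

Answer: 2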